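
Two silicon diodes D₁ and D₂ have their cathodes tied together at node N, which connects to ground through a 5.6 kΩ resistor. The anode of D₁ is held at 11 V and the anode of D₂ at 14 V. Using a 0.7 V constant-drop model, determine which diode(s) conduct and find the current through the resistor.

Assume both conduct. Then node N would need to be at both 11−0.7 = 10.3 V and 14−0.7 = 13.3 V, which is impossible.
Assume only D₂ conducts: V_N = 14 − 0.7 = 13.3 V, so I_R = 13.3/5.6 = 2.38 mA.
Check D₁: its anode-to-cathode voltage is 11 − 13.3 = -2.3 V < 0.7 V, so it is off. The assumption is consistent.

Only D₂ conducts; I_R ≈ 2.4 mA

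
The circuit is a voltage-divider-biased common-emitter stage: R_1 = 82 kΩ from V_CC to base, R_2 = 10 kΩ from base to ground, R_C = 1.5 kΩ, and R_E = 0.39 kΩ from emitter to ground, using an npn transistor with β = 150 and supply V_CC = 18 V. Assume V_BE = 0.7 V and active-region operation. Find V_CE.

Thevenize the base divider: V_Th = V_CC·R_2/(R_1+R_2) = 18×10/92 = 1.96 V, R_Th = R_1‖R_2 = 8.91 kΩ.
Base-emitter loop: V_Th = I_B·R_Th + V_BE + (β+1)I_B·R_E, so I_B = (1.96 − 0.7) / (8.91 + 151×0.39) = 0.0185 mA.
I_C = β·I_B = 150×0.0185 = 2.78 mA, and I_E = (β+1)I_B = 2.8 mA.
V_CE = V_CC − I_C·R_C − I_E·R_E = 18 − 2.78×1.5 − 2.8×0.39 = 12.7 V.
V_CE = 12.7 V > 0.2 V confirms active-region operation.

V_CE ≈ 13 V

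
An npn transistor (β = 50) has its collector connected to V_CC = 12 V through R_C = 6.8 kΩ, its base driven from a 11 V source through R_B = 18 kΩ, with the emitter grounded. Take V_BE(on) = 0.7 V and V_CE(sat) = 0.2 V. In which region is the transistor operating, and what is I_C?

saturation; I_C ≈ 1.7 mA

Assume active: I_B = (11 − 0.7)/18 = 0.572 mA, giving I_C = β·I_B = 28.6 mA.
But then V_CE = 12 − 28.6×6.8 = -183 V < V_CE(sat) = 0.2 V — impossible in the active region.
So the transistor is saturated. With V_CE = 0.2 V, I_C = (V_CC − 0.2)/R_C = 11.8/6.8 = 1.74 mA.
Check: β·I_B = 28.6 mA > I_C = 1.74 mA, confirming saturation.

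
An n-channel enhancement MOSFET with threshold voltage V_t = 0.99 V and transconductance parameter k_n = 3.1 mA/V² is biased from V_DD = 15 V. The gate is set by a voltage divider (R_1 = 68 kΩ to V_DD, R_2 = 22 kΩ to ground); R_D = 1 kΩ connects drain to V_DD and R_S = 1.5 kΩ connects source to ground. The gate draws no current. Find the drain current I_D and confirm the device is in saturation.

V_G = V_DD·R_2/(R_1+R_2) = 15×22/90 = 3.67 V.
Assume saturation: I_D = (k_n/2)(V_GS − V_t)² with V_GS = V_G − I_D·R_S = 3.67 − 1.5·I_D.
Substituting gives 3.49·I_D² − 13.4·I_D + 11.1 = 0, with roots I_D = 1.2 or 2.66 mA.
The root I_D = 2.66 mA gives V_GS = -0.319 V ≤ V_t, so take I_D = 1.2 mA.
Then V_GS = 1.87 V and V_DS = V_DD − I_D(R_D+R_S) = 15 − 1.2×2.5 = 12 V.
Saturation requires V_DS ≥ V_GS − V_t = 0.879 V; 12 ≥ 0.879 ✓.

I_D ≈ 1.2 mA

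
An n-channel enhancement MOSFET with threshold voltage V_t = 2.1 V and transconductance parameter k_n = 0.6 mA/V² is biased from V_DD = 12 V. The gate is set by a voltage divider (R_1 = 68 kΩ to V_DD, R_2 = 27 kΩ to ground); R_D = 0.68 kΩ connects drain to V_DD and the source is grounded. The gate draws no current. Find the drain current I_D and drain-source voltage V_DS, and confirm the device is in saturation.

V_G = V_DD·R_2/(R_1+R_2) = 12×27/95 = 3.41 V. With the source grounded, V_GS = V_G = 3.41 V.
Assume saturation: I_D = (k_n/2)(V_GS − V_t)² = (0.6/2)×(3.41 − 2.1)² = 0.3×1.31² = 0.515 mA.
V_DS = V_DD − I_D·R_D = 12 − 0.515×0.68 = 11.6 V.
Saturation requires V_DS ≥ V_GS − V_t = 1.31 V; 11.6 ≥ 1.31 ✓.

I_D ≈ 0.52 mA, V_DS ≈ 12 V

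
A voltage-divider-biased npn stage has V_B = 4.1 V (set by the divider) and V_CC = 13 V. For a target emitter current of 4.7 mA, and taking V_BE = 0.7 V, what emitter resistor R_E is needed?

R_E ≈ 0.72 kΩ

V_E = V_B − V_BE = 4.1 − 0.7 = 3.4 V.
R_E = V_E / I_E = 3.4 / 4.7 = 0.723 kΩ.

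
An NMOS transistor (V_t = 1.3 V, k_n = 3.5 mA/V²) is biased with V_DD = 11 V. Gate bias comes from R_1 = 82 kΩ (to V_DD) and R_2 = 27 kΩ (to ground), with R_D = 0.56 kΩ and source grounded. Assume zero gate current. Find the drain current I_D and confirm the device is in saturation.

I_D ≈ 3.6 mA

V_G = V_DD·R_2/(R_1+R_2) = 11×27/109 = 2.72 V. With the source grounded, V_GS = V_G = 2.72 V.
Assume saturation: I_D = (k_n/2)(V_GS − V_t)² = (3.5/2)×(2.72 − 1.3)² = 1.75×1.42² = 3.55 mA.
V_DS = V_DD − I_D·R_D = 11 − 3.55×0.56 = 9.01 V.
Saturation requires V_DS ≥ V_GS − V_t = 1.42 V; 9.01 ≥ 1.42 ✓.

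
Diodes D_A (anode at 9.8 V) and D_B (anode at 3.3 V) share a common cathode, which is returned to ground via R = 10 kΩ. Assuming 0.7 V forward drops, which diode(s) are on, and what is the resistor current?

Only D_A conducts; I_R ≈ 0.91 mA

Assume both conduct. Then node N would need to be at both 9.8−0.7 = 9.1 V and 3.3−0.7 = 2.6 V, which is impossible.
Assume only D_A conducts: V_N = 9.8 − 0.7 = 9.1 V, so I_R = 9.1/10 = 0.91 mA.
Check D_B: its anode-to-cathode voltage is 3.3 − 9.1 = -5.8 V < 0.7 V, so it is off. The assumption is consistent.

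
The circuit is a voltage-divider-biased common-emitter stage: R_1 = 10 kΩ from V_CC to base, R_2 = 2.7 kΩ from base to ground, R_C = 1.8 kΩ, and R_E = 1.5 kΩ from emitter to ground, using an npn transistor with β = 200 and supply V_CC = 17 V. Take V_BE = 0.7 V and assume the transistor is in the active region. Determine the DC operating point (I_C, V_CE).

I_C ≈ 1.9 mA, V_CE ≈ 11 V

Thevenize the base divider: V_Th = V_CC·R_2/(R_1+R_2) = 17×2.7/12.7 = 3.61 V, R_Th = R_1‖R_2 = 2.13 kΩ.
Base-emitter loop: V_Th = I_B·R_Th + V_BE + (β+1)I_B·R_E, so I_B = (3.61 − 0.7) / (2.13 + 201×1.5) = 0.0096 mA.
I_C = β·I_B = 200×0.0096 = 1.92 mA, and I_E = (β+1)I_B = 1.93 mA.
V_CE = V_CC − I_C·R_C − I_E·R_E = 17 − 1.92×1.8 − 1.93×1.5 = 10.7 V.
V_CE = 10.7 V > 0.2 V confirms active-region operation.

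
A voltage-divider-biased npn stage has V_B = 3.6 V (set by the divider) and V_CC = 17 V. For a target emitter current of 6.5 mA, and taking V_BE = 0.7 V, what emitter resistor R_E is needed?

V_E = V_B − V_BE = 3.6 − 0.7 = 2.9 V.
R_E = V_E / I_E = 2.9 / 6.5 = 0.446 kΩ.

R_E ≈ 0.45 kΩ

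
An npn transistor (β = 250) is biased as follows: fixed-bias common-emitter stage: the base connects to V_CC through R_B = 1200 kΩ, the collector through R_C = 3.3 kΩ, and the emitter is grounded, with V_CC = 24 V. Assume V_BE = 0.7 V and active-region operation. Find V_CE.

Base loop: V_CC = I_B·R_B + V_BE, so I_B = (24 − 0.7)/1200 kΩ = 0.0194 mA.
In the active region I_C = β·I_B = 250 × 0.0194 = 4.85 mA.
Collector loop: V_CE = V_CC − I_C·R_C = 24 − 4.85×3.3 = 7.98 V.
Since V_CE = 7.98 V > V_CE(sat) ≈ 0.2 V, the transistor is in the active region as assumed.

V_CE ≈ 8 V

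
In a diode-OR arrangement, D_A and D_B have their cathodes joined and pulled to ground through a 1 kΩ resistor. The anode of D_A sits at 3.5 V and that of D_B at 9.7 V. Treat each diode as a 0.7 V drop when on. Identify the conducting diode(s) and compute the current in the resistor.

Only D_B conducts; I_R ≈ 9 mA

Assume both conduct. Then node N would need to be at both 3.5−0.7 = 2.8 V and 9.7−0.7 = 9 V, which is impossible.
Assume only D_B conducts: V_N = 9.7 − 0.7 = 9 V, so I_R = 9/1 = 9 mA.
Check D_A: its anode-to-cathode voltage is 3.5 − 9 = -5.5 V < 0.7 V, so it is off. The assumption is consistent.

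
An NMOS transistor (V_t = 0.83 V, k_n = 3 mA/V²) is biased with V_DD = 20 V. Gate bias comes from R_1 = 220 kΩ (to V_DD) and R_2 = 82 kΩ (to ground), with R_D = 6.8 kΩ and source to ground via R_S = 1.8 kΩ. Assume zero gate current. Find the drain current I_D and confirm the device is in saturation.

V_G = V_DD·R_2/(R_1+R_2) = 20×82/302 = 5.43 V.
Assume saturation: I_D = (k_n/2)(V_GS − V_t)² with V_GS = V_G − I_D·R_S = 5.43 − 1.8·I_D.
Substituting gives 4.86·I_D² − 25.8·I_D + 31.7 = 0, with roots I_D = 1.93 or 3.39 mA.
The root I_D = 3.39 mA gives V_GS = -0.674 V ≤ V_t, so take I_D = 1.93 mA.
Then V_GS = 1.96 V and V_DS = V_DD − I_D(R_D+R_S) = 20 − 1.93×8.6 = 3.43 V.
Saturation requires V_DS ≥ V_GS − V_t = 1.13 V; 3.43 ≥ 1.13 ✓.

I_D ≈ 1.9 mA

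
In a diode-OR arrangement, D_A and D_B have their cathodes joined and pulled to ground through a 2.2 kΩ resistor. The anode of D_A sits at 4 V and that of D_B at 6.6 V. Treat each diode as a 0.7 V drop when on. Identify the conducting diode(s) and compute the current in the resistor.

Only D_B conducts; I_R ≈ 2.7 mA

Assume both conduct. Then node N would need to be at both 4−0.7 = 3.3 V and 6.6−0.7 = 5.9 V, which is impossible.
Assume only D_B conducts: V_N = 6.6 − 0.7 = 5.9 V, so I_R = 5.9/2.2 = 2.68 mA.
Check D_A: its anode-to-cathode voltage is 4 − 5.9 = -1.9 V < 0.7 V, so it is off. The assumption is consistent.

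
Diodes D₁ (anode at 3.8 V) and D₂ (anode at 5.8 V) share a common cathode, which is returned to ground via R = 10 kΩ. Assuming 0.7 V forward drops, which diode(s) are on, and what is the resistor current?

Assume both conduct. Then node N would need to be at both 3.8−0.7 = 3.1 V and 5.8−0.7 = 5.1 V, which is impossible.
Assume only D₂ conducts: V_N = 5.8 − 0.7 = 5.1 V, so I_R = 5.1/10 = 0.51 mA.
Check D₁: its anode-to-cathode voltage is 3.8 − 5.1 = -1.3 V < 0.7 V, so it is off. The assumption is consistent.

Only D₂ conducts; I_R ≈ 0.51 mA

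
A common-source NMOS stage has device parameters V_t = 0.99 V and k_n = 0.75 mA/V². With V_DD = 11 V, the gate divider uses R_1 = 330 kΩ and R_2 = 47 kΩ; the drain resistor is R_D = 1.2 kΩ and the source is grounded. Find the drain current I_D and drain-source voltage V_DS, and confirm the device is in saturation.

I_D ≈ 0.055 mA, V_DS ≈ 11 V

V_G = V_DD·R_2/(R_1+R_2) = 11×47/377 = 1.37 V. With the source grounded, V_GS = V_G = 1.37 V.
Assume saturation: I_D = (k_n/2)(V_GS − V_t)² = (0.75/2)×(1.37 − 0.99)² = 0.375×0.381² = 0.0545 mA.
V_DS = V_DD − I_D·R_D = 11 − 0.0545×1.2 = 10.9 V.
Saturation requires V_DS ≥ V_GS − V_t = 0.381 V; 10.9 ≥ 0.381 ✓.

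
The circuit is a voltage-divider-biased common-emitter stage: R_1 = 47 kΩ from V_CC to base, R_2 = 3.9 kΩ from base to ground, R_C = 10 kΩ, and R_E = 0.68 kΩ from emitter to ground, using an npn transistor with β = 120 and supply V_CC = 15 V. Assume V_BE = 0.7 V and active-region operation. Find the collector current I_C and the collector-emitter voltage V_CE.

I_C ≈ 0.63 mA, V_CE ≈ 8.3 V

Thevenize the base divider: V_Th = V_CC·R_2/(R_1+R_2) = 15×3.9/50.9 = 1.15 V, R_Th = R_1‖R_2 = 3.6 kΩ.
Base-emitter loop: V_Th = I_B·R_Th + V_BE + (β+1)I_B·R_E, so I_B = (1.15 − 0.7) / (3.6 + 121×0.68) = 0.00523 mA.
I_C = β·I_B = 120×0.00523 = 0.628 mA, and I_E = (β+1)I_B = 0.633 mA.
V_CE = V_CC − I_C·R_C − I_E·R_E = 15 − 0.628×10 − 0.633×0.68 = 8.29 V.
V_CE = 8.29 V > 0.2 V confirms active-region operation.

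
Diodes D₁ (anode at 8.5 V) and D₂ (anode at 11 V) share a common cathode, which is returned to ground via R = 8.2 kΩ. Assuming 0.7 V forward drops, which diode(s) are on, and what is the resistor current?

Assume both conduct. Then node N would need to be at both 8.5−0.7 = 7.8 V and 11−0.7 = 10.3 V, which is impossible.
Assume only D₂ conducts: V_N = 11 − 0.7 = 10.3 V, so I_R = 10.3/8.2 = 1.26 mA.
Check D₁: its anode-to-cathode voltage is 8.5 − 10.3 = -1.8 V < 0.7 V, so it is off. The assumption is consistent.

Only D₂ conducts; I_R ≈ 1.3 mA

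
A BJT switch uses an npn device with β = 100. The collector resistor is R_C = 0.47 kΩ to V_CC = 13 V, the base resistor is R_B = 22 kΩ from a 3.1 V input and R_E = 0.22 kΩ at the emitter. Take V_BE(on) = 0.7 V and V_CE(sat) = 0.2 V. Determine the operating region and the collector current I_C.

Assume active. Base-emitter loop: I_B = (V_BB − V_BE)/(R_B + (β+1)R_E) = (3.1 − 0.7)/(22 + 101×0.22) = 0.0543 mA.
I_C = β·I_B = 100×0.0543 = 5.43 mA.
V_CE = V_CC − I_C·R_C − I_E·R_E = 13 − 5.43×0.47 − 5.48×0.22 = 9.24 V > V_CE(sat), so the active-region assumption holds.

active; I_C ≈ 5.4 mA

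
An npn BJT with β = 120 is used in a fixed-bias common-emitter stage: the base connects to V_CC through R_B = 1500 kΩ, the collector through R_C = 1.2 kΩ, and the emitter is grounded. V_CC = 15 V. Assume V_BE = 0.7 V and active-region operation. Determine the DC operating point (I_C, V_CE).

Base loop: V_CC = I_B·R_B + V_BE, so I_B = (15 − 0.7)/1500 kΩ = 0.00953 mA.
In the active region I_C = β·I_B = 120 × 0.00953 = 1.14 mA.
Collector loop: V_CE = V_CC − I_C·R_C = 15 − 1.14×1.2 = 13.6 V.
Since V_CE = 13.6 V > V_CE(sat) ≈ 0.2 V, the transistor is in the active region as assumed.

I_C ≈ 1.1 mA, V_CE ≈ 14 V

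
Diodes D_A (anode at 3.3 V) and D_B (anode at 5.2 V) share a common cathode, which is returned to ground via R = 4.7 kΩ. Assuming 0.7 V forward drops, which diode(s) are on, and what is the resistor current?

Only D_B conducts; I_R ≈ 0.96 mA

Assume both conduct. Then node N would need to be at both 3.3−0.7 = 2.6 V and 5.2−0.7 = 4.5 V, which is impossible.
Assume only D_B conducts: V_N = 5.2 − 0.7 = 4.5 V, so I_R = 4.5/4.7 = 0.957 mA.
Check D_A: its anode-to-cathode voltage is 3.3 − 4.5 = -1.2 V < 0.7 V, so it is off. The assumption is consistent.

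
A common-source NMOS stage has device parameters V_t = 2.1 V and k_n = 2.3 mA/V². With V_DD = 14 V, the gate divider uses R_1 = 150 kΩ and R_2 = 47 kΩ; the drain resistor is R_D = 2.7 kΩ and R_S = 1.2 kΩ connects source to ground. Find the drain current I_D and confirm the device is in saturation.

I_D ≈ 0.49 mA

V_G = V_DD·R_2/(R_1+R_2) = 14×47/197 = 3.34 V.
Assume saturation: I_D = (k_n/2)(V_GS − V_t)² with V_GS = V_G − I_D·R_S = 3.34 − 1.2·I_D.
Substituting gives 1.66·I_D² − 4.42·I_D + 1.77 = 0, with roots I_D = 0.49 or 2.18 mA.
The root I_D = 2.18 mA gives V_GS = 0.723 V ≤ V_t, so take I_D = 0.49 mA.
Then V_GS = 2.75 V and V_DS = V_DD − I_D(R_D+R_S) = 14 − 0.49×3.9 = 12.1 V.
Saturation requires V_DS ≥ V_GS − V_t = 0.653 V; 12.1 ≥ 0.653 ✓.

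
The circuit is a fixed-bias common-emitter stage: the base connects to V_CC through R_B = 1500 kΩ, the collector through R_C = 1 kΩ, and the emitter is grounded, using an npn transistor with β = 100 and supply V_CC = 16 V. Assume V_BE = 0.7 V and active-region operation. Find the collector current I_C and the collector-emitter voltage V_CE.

I_C ≈ 1 mA, V_CE ≈ 15 V

Base loop: V_CC = I_B·R_B + V_BE, so I_B = (16 − 0.7)/1500 kΩ = 0.0102 mA.
In the active region I_C = β·I_B = 100 × 0.0102 = 1.02 mA.
Collector loop: V_CE = V_CC − I_C·R_C = 16 − 1.02×1 = 15 V.
Since V_CE = 15 V > V_CE(sat) ≈ 0.2 V, the transistor is in the active region as assumed.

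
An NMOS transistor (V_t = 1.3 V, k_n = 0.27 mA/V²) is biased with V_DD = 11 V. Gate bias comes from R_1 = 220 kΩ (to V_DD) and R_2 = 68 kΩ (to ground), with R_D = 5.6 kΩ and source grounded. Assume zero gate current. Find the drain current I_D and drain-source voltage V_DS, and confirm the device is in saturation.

V_G = V_DD·R_2/(R_1+R_2) = 11×68/288 = 2.6 V. With the source grounded, V_GS = V_G = 2.6 V.
Assume saturation: I_D = (k_n/2)(V_GS − V_t)² = (0.27/2)×(2.6 − 1.3)² = 0.135×1.3² = 0.227 mA.
V_DS = V_DD − I_D·R_D = 11 − 0.227×5.6 = 9.73 V.
Saturation requires V_DS ≥ V_GS − V_t = 1.3 V; 9.73 ≥ 1.3 ✓.

I_D ≈ 0.23 mA, V_DS ≈ 9.7 V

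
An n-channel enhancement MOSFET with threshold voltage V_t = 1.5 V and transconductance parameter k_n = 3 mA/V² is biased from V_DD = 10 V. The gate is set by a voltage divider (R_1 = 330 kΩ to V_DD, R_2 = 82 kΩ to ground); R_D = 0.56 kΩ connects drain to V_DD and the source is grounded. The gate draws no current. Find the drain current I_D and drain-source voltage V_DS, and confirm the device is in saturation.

I_D ≈ 0.36 mA, V_DS ≈ 9.8 V

V_G = V_DD·R_2/(R_1+R_2) = 10×82/412 = 1.99 V. With the source grounded, V_GS = V_G = 1.99 V.
Assume saturation: I_D = (k_n/2)(V_GS − V_t)² = (3/2)×(1.99 − 1.5)² = 1.5×0.49² = 0.361 mA.
V_DS = V_DD − I_D·R_D = 10 − 0.361×0.56 = 9.8 V.
Saturation requires V_DS ≥ V_GS − V_t = 0.49 V; 9.8 ≥ 0.49 ✓.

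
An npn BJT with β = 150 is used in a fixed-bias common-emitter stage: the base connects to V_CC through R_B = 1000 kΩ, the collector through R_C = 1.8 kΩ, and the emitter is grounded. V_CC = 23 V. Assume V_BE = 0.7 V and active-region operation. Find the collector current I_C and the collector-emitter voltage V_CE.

Base loop: V_CC = I_B·R_B + V_BE, so I_B = (23 − 0.7)/1000 kΩ = 0.0223 mA.
In the active region I_C = β·I_B = 150 × 0.0223 = 3.35 mA.
Collector loop: V_CE = V_CC − I_C·R_C = 23 − 3.35×1.8 = 17 V.
Since V_CE = 17 V > V_CE(sat) ≈ 0.2 V, the transistor is in the active region as assumed.

I_C ≈ 3.3 mA, V_CE ≈ 17 V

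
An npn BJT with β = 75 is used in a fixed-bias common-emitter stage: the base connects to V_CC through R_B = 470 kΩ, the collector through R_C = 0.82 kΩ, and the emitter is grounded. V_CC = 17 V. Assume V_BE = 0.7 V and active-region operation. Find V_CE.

V_CE ≈ 15 V

Base loop: V_CC = I_B·R_B + V_BE, so I_B = (17 − 0.7)/470 kΩ = 0.0347 mA.
In the active region I_C = β·I_B = 75 × 0.0347 = 2.6 mA.
Collector loop: V_CE = V_CC − I_C·R_C = 17 − 2.6×0.82 = 14.9 V.
Since V_CE = 14.9 V > V_CE(sat) ≈ 0.2 V, the transistor is in the active region as assumed.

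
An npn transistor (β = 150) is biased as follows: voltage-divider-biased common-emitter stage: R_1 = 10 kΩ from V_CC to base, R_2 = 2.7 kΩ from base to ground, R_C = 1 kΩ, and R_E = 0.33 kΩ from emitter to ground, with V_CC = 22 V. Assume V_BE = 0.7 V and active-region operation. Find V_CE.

Thevenize the base divider: V_Th = V_CC·R_2/(R_1+R_2) = 22×2.7/12.7 = 4.68 V, R_Th = R_1‖R_2 = 2.13 kΩ.
Base-emitter loop: V_Th = I_B·R_Th + V_BE + (β+1)I_B·R_E, so I_B = (4.68 − 0.7) / (2.13 + 151×0.33) = 0.0765 mA.
I_C = β·I_B = 150×0.0765 = 11.5 mA, and I_E = (β+1)I_B = 11.6 mA.
V_CE = V_CC − I_C·R_C − I_E·R_E = 22 − 11.5×1 − 11.6×0.33 = 6.7 V.
V_CE = 6.7 V > 0.2 V confirms active-region operation.

V_CE ≈ 6.7 V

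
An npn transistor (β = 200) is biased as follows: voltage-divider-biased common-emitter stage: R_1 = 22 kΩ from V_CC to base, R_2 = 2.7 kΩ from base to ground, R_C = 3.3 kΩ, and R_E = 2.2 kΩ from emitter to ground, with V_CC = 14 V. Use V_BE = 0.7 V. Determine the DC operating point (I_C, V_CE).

I_C ≈ 0.37 mA, V_CE ≈ 12 V

Thevenize the base divider: V_Th = V_CC·R_2/(R_1+R_2) = 14×2.7/24.7 = 1.53 V, R_Th = R_1‖R_2 = 2.4 kΩ.
Base-emitter loop: V_Th = I_B·R_Th + V_BE + (β+1)I_B·R_E, so I_B = (1.53 − 0.7) / (2.4 + 201×2.2) = 0.00187 mA.
I_C = β·I_B = 200×0.00187 = 0.374 mA, and I_E = (β+1)I_B = 0.375 mA.
V_CE = V_CC − I_C·R_C − I_E·R_E = 14 − 0.374×3.3 − 0.375×2.2 = 11.9 V.
V_CE = 11.9 V > 0.2 V confirms active-region operation.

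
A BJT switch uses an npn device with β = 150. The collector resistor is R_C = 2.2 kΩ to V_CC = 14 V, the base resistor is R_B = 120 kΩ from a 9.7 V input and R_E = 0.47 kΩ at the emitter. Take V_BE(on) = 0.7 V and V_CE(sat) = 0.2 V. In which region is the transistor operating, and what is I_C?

Assume active: I_B = (9.7 − 0.7)/(120 + 151×0.47) = 0.0471 mA, I_C = β·I_B = 7.07 mA.
Then V_CE = 14 − 7.07×2.2 − 7.12×0.47 = -4.9 V < 0.2 V — the active assumption fails.
Re-solve with V_CE = 0.2 V. KCL at the emitter: V_E/R_E = (V_BB−0.7−V_E)/R_B + (V_CC−0.2−V_E)/R_C, giving V_E = 2.45 V.
I_C = (V_CC − 0.2 − V_E)/R_C = (13.8 − 2.45)/2.2 = 5.16 mA.
Check: I_B = (9 − 2.45)/120 = 0.0546 mA, and β·I_B = 8.19 mA > I_C, confirming saturation.

saturation; I_C ≈ 5.2 mA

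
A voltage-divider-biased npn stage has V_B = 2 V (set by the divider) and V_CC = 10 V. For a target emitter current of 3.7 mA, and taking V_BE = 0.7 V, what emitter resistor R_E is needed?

V_E = V_B − V_BE = 2 − 0.7 = 1.3 V.
R_E = V_E / I_E = 1.3 / 3.7 = 0.351 kΩ.

R_E ≈ 0.35 kΩ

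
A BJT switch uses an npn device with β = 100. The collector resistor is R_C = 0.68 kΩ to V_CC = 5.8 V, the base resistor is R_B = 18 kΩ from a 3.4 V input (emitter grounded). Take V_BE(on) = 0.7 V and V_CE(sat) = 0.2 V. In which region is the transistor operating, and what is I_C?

Assume active: I_B = (3.4 − 0.7)/18 = 0.15 mA, giving I_C = β·I_B = 15 mA.
But then V_CE = 5.8 − 15×0.68 = -4.4 V < V_CE(sat) = 0.2 V — impossible in the active region.
So the transistor is saturated. With V_CE = 0.2 V, I_C = (V_CC − 0.2)/R_C = 5.6/0.68 = 8.24 mA.
Check: β·I_B = 15 mA > I_C = 8.24 mA, confirming saturation.

saturation; I_C ≈ 8.2 mA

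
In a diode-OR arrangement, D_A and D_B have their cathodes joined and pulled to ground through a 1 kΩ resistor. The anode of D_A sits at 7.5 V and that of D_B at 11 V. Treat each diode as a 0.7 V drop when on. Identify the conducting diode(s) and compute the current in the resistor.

Assume both conduct. Then node N would need to be at both 7.5−0.7 = 6.8 V and 11−0.7 = 10.3 V, which is impossible.
Assume only D_B conducts: V_N = 11 − 0.7 = 10.3 V, so I_R = 10.3/1 = 10.3 mA.
Check D_A: its anode-to-cathode voltage is 7.5 − 10.3 = -2.8 V < 0.7 V, so it is off. The assumption is consistent.

Only D_B conducts; I_R ≈ 10 mA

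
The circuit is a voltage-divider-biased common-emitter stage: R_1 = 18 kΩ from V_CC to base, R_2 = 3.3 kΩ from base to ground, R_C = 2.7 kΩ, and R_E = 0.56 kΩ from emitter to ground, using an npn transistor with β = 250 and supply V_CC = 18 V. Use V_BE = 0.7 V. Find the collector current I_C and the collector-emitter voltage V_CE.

Thevenize the base divider: V_Th = V_CC·R_2/(R_1+R_2) = 18×3.3/21.3 = 2.79 V, R_Th = R_1‖R_2 = 2.79 kΩ.
Base-emitter loop: V_Th = I_B·R_Th + V_BE + (β+1)I_B·R_E, so I_B = (2.79 − 0.7) / (2.79 + 251×0.56) = 0.0146 mA.
I_C = β·I_B = 250×0.0146 = 3.64 mA, and I_E = (β+1)I_B = 3.66 mA.
V_CE = V_CC − I_C·R_C − I_E·R_E = 18 − 3.64×2.7 − 3.66×0.56 = 6.12 V.
V_CE = 6.12 V > 0.2 V confirms active-region operation.

I_C ≈ 3.6 mA, V_CE ≈ 6.1 V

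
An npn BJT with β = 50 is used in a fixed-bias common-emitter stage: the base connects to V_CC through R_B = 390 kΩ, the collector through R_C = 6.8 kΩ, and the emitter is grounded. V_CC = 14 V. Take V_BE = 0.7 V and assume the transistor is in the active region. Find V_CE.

Base loop: V_CC = I_B·R_B + V_BE, so I_B = (14 − 0.7)/390 kΩ = 0.0341 mA.
In the active region I_C = β·I_B = 50 × 0.0341 = 1.71 mA.
Collector loop: V_CE = V_CC − I_C·R_C = 14 − 1.71×6.8 = 2.41 V.
Since V_CE = 2.41 V > V_CE(sat) ≈ 0.2 V, the transistor is in the active region as assumed.

V_CE ≈ 2.4 V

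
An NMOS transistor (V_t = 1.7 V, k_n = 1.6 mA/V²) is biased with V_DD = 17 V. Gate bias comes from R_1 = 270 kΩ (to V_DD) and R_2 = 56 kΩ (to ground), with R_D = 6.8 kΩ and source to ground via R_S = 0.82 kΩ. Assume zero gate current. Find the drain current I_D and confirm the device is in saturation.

I_D ≈ 0.51 mA

V_G = V_DD·R_2/(R_1+R_2) = 17×56/326 = 2.92 V.
Assume saturation: I_D = (k_n/2)(V_GS − V_t)² with V_GS = V_G − I_D·R_S = 2.92 − 0.82·I_D.
Substituting gives 0.538·I_D² − 2.6·I_D + 1.19 = 0, with roots I_D = 0.512 or 4.32 mA.
The root I_D = 4.32 mA gives V_GS = -0.625 V ≤ V_t, so take I_D = 0.512 mA.
Then V_GS = 2.5 V and V_DS = V_DD − I_D(R_D+R_S) = 17 − 0.512×7.62 = 13.1 V.
Saturation requires V_DS ≥ V_GS − V_t = 0.8 V; 13.1 ≥ 0.8 ✓.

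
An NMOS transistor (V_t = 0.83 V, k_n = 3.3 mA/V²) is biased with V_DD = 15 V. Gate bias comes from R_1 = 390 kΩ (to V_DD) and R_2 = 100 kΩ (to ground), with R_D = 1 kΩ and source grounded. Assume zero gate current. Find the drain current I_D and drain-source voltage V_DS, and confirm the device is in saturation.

V_G = V_DD·R_2/(R_1+R_2) = 15×100/490 = 3.06 V. With the source grounded, V_GS = V_G = 3.06 V.
Assume saturation: I_D = (k_n/2)(V_GS − V_t)² = (3.3/2)×(3.06 − 0.83)² = 1.65×2.23² = 8.21 mA.
V_DS = V_DD − I_D·R_D = 15 − 8.21×1 = 6.79 V.
Saturation requires V_DS ≥ V_GS − V_t = 2.23 V; 6.79 ≥ 2.23 ✓.

I_D ≈ 8.2 mA, V_DS ≈ 6.8 V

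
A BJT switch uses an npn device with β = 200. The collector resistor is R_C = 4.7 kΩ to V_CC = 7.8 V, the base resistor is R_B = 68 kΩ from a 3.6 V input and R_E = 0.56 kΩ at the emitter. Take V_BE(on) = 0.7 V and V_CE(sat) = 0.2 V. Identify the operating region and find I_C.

saturation; I_C ≈ 1.4 mA

Assume active: I_B = (3.6 − 0.7)/(68 + 201×0.56) = 0.0161 mA, I_C = β·I_B = 3.21 mA.
Then V_CE = 7.8 − 3.21×4.7 − 3.23×0.56 = -9.11 V < 0.2 V — the active assumption fails.
Re-solve with V_CE = 0.2 V. KCL at the emitter: V_E/R_E = (V_BB−0.7−V_E)/R_B + (V_CC−0.2−V_E)/R_C, giving V_E = 0.824 V.
I_C = (V_CC − 0.2 − V_E)/R_C = (7.6 − 0.824)/4.7 = 1.44 mA.
Check: I_B = (2.9 − 0.824)/68 = 0.0305 mA, and β·I_B = 6.1 mA > I_C, confirming saturation.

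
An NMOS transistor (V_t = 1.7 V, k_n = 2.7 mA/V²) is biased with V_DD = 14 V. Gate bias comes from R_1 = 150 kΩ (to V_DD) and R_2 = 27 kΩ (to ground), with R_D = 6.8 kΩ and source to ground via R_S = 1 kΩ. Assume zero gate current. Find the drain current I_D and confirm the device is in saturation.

I_D ≈ 0.13 mA

V_G = V_DD·R_2/(R_1+R_2) = 14×27/177 = 2.14 V.
Assume saturation: I_D = (k_n/2)(V_GS − V_t)² with V_GS = V_G − I_D·R_S = 2.14 − 1·I_D.
Substituting gives 1.35·I_D² − 2.18·I_D + 0.256 = 0, with roots I_D = 0.128 or 1.48 mA.
The root I_D = 1.48 mA gives V_GS = 0.652 V ≤ V_t, so take I_D = 0.128 mA.
Then V_GS = 2.01 V and V_DS = V_DD − I_D(R_D+R_S) = 14 − 0.128×7.8 = 13 V.
Saturation requires V_DS ≥ V_GS − V_t = 0.308 V; 13 ≥ 0.308 ✓.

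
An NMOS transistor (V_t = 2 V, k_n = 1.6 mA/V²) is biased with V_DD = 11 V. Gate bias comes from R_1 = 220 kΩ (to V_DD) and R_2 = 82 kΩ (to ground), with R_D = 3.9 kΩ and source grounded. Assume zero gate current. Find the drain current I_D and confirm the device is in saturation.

V_G = V_DD·R_2/(R_1+R_2) = 11×82/302 = 2.99 V. With the source grounded, V_GS = V_G = 2.99 V.
Assume saturation: I_D = (k_n/2)(V_GS − V_t)² = (1.6/2)×(2.99 − 2)² = 0.8×0.987² = 0.779 mA.
V_DS = V_DD − I_D·R_D = 11 − 0.779×3.9 = 7.96 V.
Saturation requires V_DS ≥ V_GS − V_t = 0.987 V; 7.96 ≥ 0.987 ✓.

I_D ≈ 0.78 mA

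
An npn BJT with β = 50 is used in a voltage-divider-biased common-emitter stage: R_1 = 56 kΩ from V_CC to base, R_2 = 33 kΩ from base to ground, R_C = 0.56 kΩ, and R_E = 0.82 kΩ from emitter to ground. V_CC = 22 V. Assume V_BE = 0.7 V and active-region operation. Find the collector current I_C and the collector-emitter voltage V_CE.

I_C ≈ 6 mA, V_CE ≈ 14 V

Thevenize the base divider: V_Th = V_CC·R_2/(R_1+R_2) = 22×33/89 = 8.16 V, R_Th = R_1‖R_2 = 20.8 kΩ.
Base-emitter loop: V_Th = I_B·R_Th + V_BE + (β+1)I_B·R_E, so I_B = (8.16 − 0.7) / (20.8 + 51×0.82) = 0.119 mA.
I_C = β·I_B = 50×0.119 = 5.96 mA, and I_E = (β+1)I_B = 6.08 mA.
V_CE = V_CC − I_C·R_C − I_E·R_E = 22 − 5.96×0.56 − 6.08×0.82 = 13.7 V.
V_CE = 13.7 V > 0.2 V confirms active-region operation.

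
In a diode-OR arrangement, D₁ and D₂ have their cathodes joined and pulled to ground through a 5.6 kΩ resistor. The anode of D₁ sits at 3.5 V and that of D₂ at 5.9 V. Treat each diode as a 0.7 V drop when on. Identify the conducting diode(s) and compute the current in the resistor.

Only D₂ conducts; I_R ≈ 0.93 mA

Assume both conduct. Then node N would need to be at both 3.5−0.7 = 2.8 V and 5.9−0.7 = 5.2 V, which is impossible.
Assume only D₂ conducts: V_N = 5.9 − 0.7 = 5.2 V, so I_R = 5.2/5.6 = 0.929 mA.
Check D₁: its anode-to-cathode voltage is 3.5 − 5.2 = -1.7 V < 0.7 V, so it is off. The assumption is consistent.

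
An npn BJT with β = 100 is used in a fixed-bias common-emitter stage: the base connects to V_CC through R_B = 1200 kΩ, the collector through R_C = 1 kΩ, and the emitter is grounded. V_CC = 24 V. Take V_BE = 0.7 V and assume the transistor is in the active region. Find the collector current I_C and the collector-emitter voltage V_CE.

I_C ≈ 1.9 mA, V_CE ≈ 22 V

Base loop: V_CC = I_B·R_B + V_BE, so I_B = (24 − 0.7)/1200 kΩ = 0.0194 mA.
In the active region I_C = β·I_B = 100 × 0.0194 = 1.94 mA.
Collector loop: V_CE = V_CC − I_C·R_C = 24 − 1.94×1 = 22.1 V.
Since V_CE = 22.1 V > V_CE(sat) ≈ 0.2 V, the transistor is in the active region as assumed.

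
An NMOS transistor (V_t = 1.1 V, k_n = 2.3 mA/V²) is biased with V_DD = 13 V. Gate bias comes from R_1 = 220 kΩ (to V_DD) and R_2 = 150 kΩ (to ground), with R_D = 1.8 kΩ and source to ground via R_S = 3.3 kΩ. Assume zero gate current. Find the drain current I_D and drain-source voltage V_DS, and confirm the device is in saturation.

I_D ≈ 0.98 mA, V_DS ≈ 8 V

V_G = V_DD·R_2/(R_1+R_2) = 13×150/370 = 5.27 V.
Assume saturation: I_D = (k_n/2)(V_GS − V_t)² with V_GS = V_G − I_D·R_S = 5.27 − 3.3·I_D.
Substituting gives 12.5·I_D² − 32.7·I_D + 20 = 0, with roots I_D = 0.983 or 1.62 mA.
The root I_D = 1.62 mA gives V_GS = -0.0883 V ≤ V_t, so take I_D = 0.983 mA.
Then V_GS = 2.02 V and V_DS = V_DD − I_D(R_D+R_S) = 13 − 0.983×5.1 = 7.98 V.
Saturation requires V_DS ≥ V_GS − V_t = 0.925 V; 7.98 ≥ 0.925 ✓.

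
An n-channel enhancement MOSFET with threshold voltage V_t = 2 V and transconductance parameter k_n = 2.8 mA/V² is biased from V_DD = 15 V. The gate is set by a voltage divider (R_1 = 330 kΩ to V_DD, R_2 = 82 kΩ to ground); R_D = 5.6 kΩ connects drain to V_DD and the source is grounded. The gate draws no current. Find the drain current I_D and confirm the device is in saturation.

V_G = V_DD·R_2/(R_1+R_2) = 15×82/412 = 2.99 V. With the source grounded, V_GS = V_G = 2.99 V.
Assume saturation: I_D = (k_n/2)(V_GS − V_t)² = (2.8/2)×(2.99 − 2)² = 1.4×0.985² = 1.36 mA.
V_DS = V_DD − I_D·R_D = 15 − 1.36×5.6 = 7.39 V.
Saturation requires V_DS ≥ V_GS − V_t = 0.985 V; 7.39 ≥ 0.985 ✓.

I_D ≈ 1.4 mA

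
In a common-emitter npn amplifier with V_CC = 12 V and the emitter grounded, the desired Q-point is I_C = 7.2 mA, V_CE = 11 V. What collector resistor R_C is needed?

R_C ≈ 0.14 kΩ

Collector loop: V_CC = I_C·R_C + V_CE.
R_C = (V_CC − V_CE)/I_C = (12 − 11)/7.2 = 0.139 kΩ.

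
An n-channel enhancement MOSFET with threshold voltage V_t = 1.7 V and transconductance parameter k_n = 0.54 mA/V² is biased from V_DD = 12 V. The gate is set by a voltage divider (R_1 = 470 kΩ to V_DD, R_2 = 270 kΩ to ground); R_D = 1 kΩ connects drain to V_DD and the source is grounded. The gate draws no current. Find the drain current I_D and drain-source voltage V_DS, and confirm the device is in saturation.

I_D ≈ 1.9 mA, V_DS ≈ 10 V

V_G = V_DD·R_2/(R_1+R_2) = 12×270/740 = 4.38 V. With the source grounded, V_GS = V_G = 4.38 V.
Assume saturation: I_D = (k_n/2)(V_GS − V_t)² = (0.54/2)×(4.38 − 1.7)² = 0.27×2.68² = 1.94 mA.
V_DS = V_DD − I_D·R_D = 12 − 1.94×1 = 10.1 V.
Saturation requires V_DS ≥ V_GS − V_t = 2.68 V; 10.1 ≥ 2.68 ✓.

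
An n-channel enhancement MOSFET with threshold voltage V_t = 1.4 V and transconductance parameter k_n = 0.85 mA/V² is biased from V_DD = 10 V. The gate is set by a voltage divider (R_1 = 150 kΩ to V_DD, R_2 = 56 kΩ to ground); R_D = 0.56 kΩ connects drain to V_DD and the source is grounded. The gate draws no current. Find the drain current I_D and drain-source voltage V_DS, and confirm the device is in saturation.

I_D ≈ 0.74 mA, V_DS ≈ 9.6 V

V_G = V_DD·R_2/(R_1+R_2) = 10×56/206 = 2.72 V. With the source grounded, V_GS = V_G = 2.72 V.
Assume saturation: I_D = (k_n/2)(V_GS − V_t)² = (0.85/2)×(2.72 − 1.4)² = 0.425×1.32² = 0.739 mA.
V_DS = V_DD − I_D·R_D = 10 − 0.739×0.56 = 9.59 V.
Saturation requires V_DS ≥ V_GS − V_t = 1.32 V; 9.59 ≥ 1.32 ✓.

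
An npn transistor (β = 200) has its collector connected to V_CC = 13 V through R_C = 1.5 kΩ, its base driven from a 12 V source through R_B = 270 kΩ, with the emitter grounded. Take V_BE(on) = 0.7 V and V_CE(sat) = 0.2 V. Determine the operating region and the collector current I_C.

Assume active. Base-emitter loop: I_B = (V_BB − V_BE)/R_B = (12 − 0.7)/270 = 0.0419 mA.
I_C = β·I_B = 200×0.0419 = 8.37 mA.
V_CE = V_CC − I_C·R_C = 13 − 8.37×1.5 = 0.444 V > V_CE(sat), so the active-region assumption holds.

active; I_C ≈ 8.4 mA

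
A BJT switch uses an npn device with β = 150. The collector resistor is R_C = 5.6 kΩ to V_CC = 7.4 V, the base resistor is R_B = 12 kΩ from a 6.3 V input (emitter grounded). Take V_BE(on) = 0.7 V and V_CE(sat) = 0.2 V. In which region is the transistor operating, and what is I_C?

saturation; I_C ≈ 1.3 mA

Assume active: I_B = (6.3 − 0.7)/12 = 0.467 mA, giving I_C = β·I_B = 70 mA.
But then V_CE = 7.4 − 70×5.6 = -385 V < V_CE(sat) = 0.2 V — impossible in the active region.
So the transistor is saturated. With V_CE = 0.2 V, I_C = (V_CC − 0.2)/R_C = 7.2/5.6 = 1.29 mA.
Check: β·I_B = 70 mA > I_C = 1.29 mA, confirming saturation.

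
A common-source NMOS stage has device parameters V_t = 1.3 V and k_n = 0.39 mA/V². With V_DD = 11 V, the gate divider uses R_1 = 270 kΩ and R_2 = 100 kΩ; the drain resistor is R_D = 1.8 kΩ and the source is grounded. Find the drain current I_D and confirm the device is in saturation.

I_D ≈ 0.55 mA

V_G = V_DD·R_2/(R_1+R_2) = 11×100/370 = 2.97 V. With the source grounded, V_GS = V_G = 2.97 V.
Assume saturation: I_D = (k_n/2)(V_GS − V_t)² = (0.39/2)×(2.97 − 1.3)² = 0.195×1.67² = 0.546 mA.
V_DS = V_DD − I_D·R_D = 11 − 0.546×1.8 = 10 V.
Saturation requires V_DS ≥ V_GS − V_t = 1.67 V; 10 ≥ 1.67 ✓.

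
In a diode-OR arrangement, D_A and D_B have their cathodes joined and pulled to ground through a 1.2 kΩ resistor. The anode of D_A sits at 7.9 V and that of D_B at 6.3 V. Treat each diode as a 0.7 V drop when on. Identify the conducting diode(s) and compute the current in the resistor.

Assume both conduct. Then node N would need to be at both 7.9−0.7 = 7.2 V and 6.3−0.7 = 5.6 V, which is impossible.
Assume only D_A conducts: V_N = 7.9 − 0.7 = 7.2 V, so I_R = 7.2/1.2 = 6 mA.
Check D_B: its anode-to-cathode voltage is 6.3 − 7.2 = -0.9 V < 0.7 V, so it is off. The assumption is consistent.

Only D_A conducts; I_R ≈ 6 mA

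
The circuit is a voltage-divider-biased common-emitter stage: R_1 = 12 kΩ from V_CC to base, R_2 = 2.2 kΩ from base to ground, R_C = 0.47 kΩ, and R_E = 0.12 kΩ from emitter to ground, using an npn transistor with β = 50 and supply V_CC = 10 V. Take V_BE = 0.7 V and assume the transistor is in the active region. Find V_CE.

Thevenize the base divider: V_Th = V_CC·R_2/(R_1+R_2) = 10×2.2/14.2 = 1.55 V, R_Th = R_1‖R_2 = 1.86 kΩ.
Base-emitter loop: V_Th = I_B·R_Th + V_BE + (β+1)I_B·R_E, so I_B = (1.55 − 0.7) / (1.86 + 51×0.12) = 0.106 mA.
I_C = β·I_B = 50×0.106 = 5.32 mA, and I_E = (β+1)I_B = 5.43 mA.
V_CE = V_CC − I_C·R_C − I_E·R_E = 10 − 5.32×0.47 − 5.43×0.12 = 6.85 V.
V_CE = 6.85 V > 0.2 V confirms active-region operation.

V_CE ≈ 6.8 V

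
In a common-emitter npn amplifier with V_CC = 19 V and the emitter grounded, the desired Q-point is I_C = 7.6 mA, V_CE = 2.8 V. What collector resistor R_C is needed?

R_C ≈ 2.1 kΩ

Collector loop: V_CC = I_C·R_C + V_CE.
R_C = (V_CC − V_CE)/I_C = (19 − 2.8)/7.6 = 2.13 kΩ.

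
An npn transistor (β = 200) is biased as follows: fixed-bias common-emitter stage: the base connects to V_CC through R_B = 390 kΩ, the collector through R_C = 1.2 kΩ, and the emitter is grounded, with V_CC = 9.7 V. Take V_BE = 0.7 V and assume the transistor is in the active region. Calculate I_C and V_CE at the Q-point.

Base loop: V_CC = I_B·R_B + V_BE, so I_B = (9.7 − 0.7)/390 kΩ = 0.0231 mA.
In the active region I_C = β·I_B = 200 × 0.0231 = 4.62 mA.
Collector loop: V_CE = V_CC − I_C·R_C = 9.7 − 4.62×1.2 = 4.16 V.
Since V_CE = 4.16 V > V_CE(sat) ≈ 0.2 V, the transistor is in the active region as assumed.

I_C ≈ 4.6 mA, V_CE ≈ 4.2 V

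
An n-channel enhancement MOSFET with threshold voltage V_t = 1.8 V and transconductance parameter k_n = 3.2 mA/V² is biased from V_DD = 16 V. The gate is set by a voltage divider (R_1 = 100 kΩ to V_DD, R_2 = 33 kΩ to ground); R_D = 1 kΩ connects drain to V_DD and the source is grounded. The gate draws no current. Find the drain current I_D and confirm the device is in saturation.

V_G = V_DD·R_2/(R_1+R_2) = 16×33/133 = 3.97 V. With the source grounded, V_GS = V_G = 3.97 V.
Assume saturation: I_D = (k_n/2)(V_GS − V_t)² = (3.2/2)×(3.97 − 1.8)² = 1.6×2.17² = 7.53 mA.
V_DS = V_DD − I_D·R_D = 16 − 7.53×1 = 8.47 V.
Saturation requires V_DS ≥ V_GS − V_t = 2.17 V; 8.47 ≥ 2.17 ✓.

I_D ≈ 7.5 mA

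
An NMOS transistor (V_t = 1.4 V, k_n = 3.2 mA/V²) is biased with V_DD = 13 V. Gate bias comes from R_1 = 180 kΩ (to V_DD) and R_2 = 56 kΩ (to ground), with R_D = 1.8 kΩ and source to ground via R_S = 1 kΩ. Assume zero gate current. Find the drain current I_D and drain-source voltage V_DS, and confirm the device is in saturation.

I_D ≈ 0.92 mA, V_DS ≈ 10 V

V_G = V_DD·R_2/(R_1+R_2) = 13×56/236 = 3.08 V.
Assume saturation: I_D = (k_n/2)(V_GS − V_t)² with V_GS = V_G − I_D·R_S = 3.08 − 1·I_D.
Substituting gives 1.6·I_D² − 6.39·I_D + 4.54 = 0, with roots I_D = 0.925 or 3.07 mA.
The root I_D = 3.07 mA gives V_GS = 0.0148 V ≤ V_t, so take I_D = 0.925 mA.
Then V_GS = 2.16 V and V_DS = V_DD − I_D(R_D+R_S) = 13 − 0.925×2.8 = 10.4 V.
Saturation requires V_DS ≥ V_GS − V_t = 0.76 V; 10.4 ≥ 0.76 ✓.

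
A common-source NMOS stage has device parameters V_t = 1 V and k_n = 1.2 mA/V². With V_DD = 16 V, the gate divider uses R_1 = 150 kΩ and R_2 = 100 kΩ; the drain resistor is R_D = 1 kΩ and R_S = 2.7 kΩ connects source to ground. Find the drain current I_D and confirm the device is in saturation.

I_D ≈ 1.4 mA

V_G = V_DD·R_2/(R_1+R_2) = 16×100/250 = 6.4 V.
Assume saturation: I_D = (k_n/2)(V_GS − V_t)² with V_GS = V_G − I_D·R_S = 6.4 − 2.7·I_D.
Substituting gives 4.37·I_D² − 18.5·I_D + 17.5 = 0, with roots I_D = 1.43 or 2.8 mA.
The root I_D = 2.8 mA gives V_GS = -1.16 V ≤ V_t, so take I_D = 1.43 mA.
Then V_GS = 2.54 V and V_DS = V_DD − I_D(R_D+R_S) = 16 − 1.43×3.7 = 10.7 V.
Saturation requires V_DS ≥ V_GS − V_t = 1.54 V; 10.7 ≥ 1.54 ✓.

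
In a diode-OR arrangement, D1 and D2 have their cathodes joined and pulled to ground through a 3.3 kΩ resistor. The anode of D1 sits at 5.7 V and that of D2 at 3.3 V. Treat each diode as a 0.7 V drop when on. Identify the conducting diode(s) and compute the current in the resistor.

Assume both conduct. Then node N would need to be at both 5.7−0.7 = 5 V and 3.3−0.7 = 2.6 V, which is impossible.
Assume only D1 conducts: V_N = 5.7 − 0.7 = 5 V, so I_R = 5/3.3 = 1.52 mA.
Check D2: its anode-to-cathode voltage is 3.3 − 5 = -1.7 V < 0.7 V, so it is off. The assumption is consistent.

Only D1 conducts; I_R ≈ 1.5 mA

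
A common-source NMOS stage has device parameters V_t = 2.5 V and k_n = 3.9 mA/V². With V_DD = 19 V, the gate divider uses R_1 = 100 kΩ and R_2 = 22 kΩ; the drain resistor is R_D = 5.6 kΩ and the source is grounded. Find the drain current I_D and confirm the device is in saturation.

I_D ≈ 1.7 mA

V_G = V_DD·R_2/(R_1+R_2) = 19×22/122 = 3.43 V. With the source grounded, V_GS = V_G = 3.43 V.
Assume saturation: I_D = (k_n/2)(V_GS − V_t)² = (3.9/2)×(3.43 − 2.5)² = 1.95×0.926² = 1.67 mA.
V_DS = V_DD − I_D·R_D = 19 − 1.67×5.6 = 9.63 V.
Saturation requires V_DS ≥ V_GS − V_t = 0.926 V; 9.63 ≥ 0.926 ✓.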